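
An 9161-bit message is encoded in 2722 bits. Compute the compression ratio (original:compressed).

Compression ratio = Original / Compressed
= 9161 / 2722 = 3.37:1


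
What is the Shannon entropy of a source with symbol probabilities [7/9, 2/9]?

H(X) = -Σ p(x) log₂ p(x)
  -7/9 × log₂(7/9) = 0.2820
  -2/9 × log₂(2/9) = 0.4822
H(X) = 0.7642 bits


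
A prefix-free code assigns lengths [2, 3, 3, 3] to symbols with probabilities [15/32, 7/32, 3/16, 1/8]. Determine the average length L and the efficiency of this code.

Average length L = Σ p_i × l_i = 2.5312 bits
Entropy H = 1.8199 bits
Efficiency η = H/L × 100% = 71.90%


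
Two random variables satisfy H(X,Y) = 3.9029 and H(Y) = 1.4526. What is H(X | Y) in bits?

Chain rule: H(X,Y) = H(X|Y) + H(Y)
H(X|Y) = H(X,Y) - H(Y) = 3.9029 - 1.4526 = 2.4503 bits


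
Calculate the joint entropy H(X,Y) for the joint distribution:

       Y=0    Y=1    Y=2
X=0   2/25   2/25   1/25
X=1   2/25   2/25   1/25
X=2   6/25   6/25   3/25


H(X,Y) = -Σ p(x,y) log₂ p(x,y)
  p(0,0)=2/25: -0.0800 × log₂(0.0800) = 0.2915
  p(0,1)=2/25: -0.0800 × log₂(0.0800) = 0.2915
  p(0,2)=1/25: -0.0400 × log₂(0.0400) = 0.1858
  p(1,0)=2/25: -0.0800 × log₂(0.0800) = 0.2915
  p(1,1)=2/25: -0.0800 × log₂(0.0800) = 0.2915
  p(1,2)=1/25: -0.0400 × log₂(0.0400) = 0.1858
  p(2,0)=6/25: -0.2400 × log₂(0.2400) = 0.4941
  p(2,1)=6/25: -0.2400 × log₂(0.2400) = 0.4941
  p(2,2)=3/25: -0.1200 × log₂(0.1200) = 0.3671
H(X,Y) = 2.8929 bits


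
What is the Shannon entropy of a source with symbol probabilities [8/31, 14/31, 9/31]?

H(X) = -Σ p(x) log₂ p(x)
  -8/31 × log₂(8/31) = 0.5043
  -14/31 × log₂(14/31) = 0.5179
  -9/31 × log₂(9/31) = 0.5180
H(X) = 1.5403 bits


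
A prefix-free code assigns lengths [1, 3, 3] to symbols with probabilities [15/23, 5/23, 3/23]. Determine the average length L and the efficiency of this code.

Average length L = Σ p_i × l_i = 1.6957 bits
Entropy H = 1.2641 bits
Efficiency η = H/L × 100% = 74.55%


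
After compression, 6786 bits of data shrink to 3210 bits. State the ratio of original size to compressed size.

Compression ratio = Original / Compressed
= 6786 / 3210 = 2.11:1


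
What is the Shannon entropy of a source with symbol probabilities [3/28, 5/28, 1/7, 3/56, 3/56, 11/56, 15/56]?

H(X) = -Σ p(x) log₂ p(x)
  -3/28 × log₂(3/28) = 0.3453
  -5/28 × log₂(5/28) = 0.4438
  -1/7 × log₂(1/7) = 0.4011
  -3/56 × log₂(3/56) = 0.2262
  -3/56 × log₂(3/56) = 0.2262
  -11/56 × log₂(11/56) = 0.4612
  -15/56 × log₂(15/56) = 0.5091
H(X) = 2.6128 bits


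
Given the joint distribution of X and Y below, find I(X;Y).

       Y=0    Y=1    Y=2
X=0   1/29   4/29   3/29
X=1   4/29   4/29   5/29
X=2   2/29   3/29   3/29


H(X) = 1.5440, H(Y) = 1.5559, H(X,Y) = 3.0692
I(X;Y) = H(X) + H(Y) - H(X,Y) = 0.0307 bits


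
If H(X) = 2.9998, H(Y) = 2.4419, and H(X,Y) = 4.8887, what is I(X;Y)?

I(X;Y) = H(X) + H(Y) - H(X,Y)
I(X;Y) = 2.9998 + 2.4419 - 4.8887 = 0.553 bits


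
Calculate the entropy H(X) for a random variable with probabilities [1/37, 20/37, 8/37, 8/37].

H(X) = -Σ p(x) log₂ p(x)
  -1/37 × log₂(1/37) = 0.1408
  -20/37 × log₂(20/37) = 0.4797
  -8/37 × log₂(8/37) = 0.4777
  -8/37 × log₂(8/37) = 0.4777
H(X) = 1.5760 bits


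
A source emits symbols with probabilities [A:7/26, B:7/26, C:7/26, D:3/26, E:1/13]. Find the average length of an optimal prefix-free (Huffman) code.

Huffman tree construction:
Combine smallest probabilities repeatedly
Resulting codes:
  A: 01 (length 2)
  B: 10 (length 2)
  C: 11 (length 2)
  D: 001 (length 3)
  E: 000 (length 3)
Average length = Σ p(s) × length(s) = 2.1923 bits


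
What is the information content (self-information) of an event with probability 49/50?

Information content I(x) = -log₂(p(x))
I = -log₂(49/50) = -log₂(0.9800)
I = 0.0291 bits


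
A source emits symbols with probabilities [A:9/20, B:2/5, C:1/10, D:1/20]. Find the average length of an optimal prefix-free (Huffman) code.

Huffman tree construction:
Combine smallest probabilities repeatedly
Resulting codes:
  A: 0 (length 1)
  B: 11 (length 2)
  C: 101 (length 3)
  D: 100 (length 3)
Average length = Σ p(s) × length(s) = 1.7000 bits


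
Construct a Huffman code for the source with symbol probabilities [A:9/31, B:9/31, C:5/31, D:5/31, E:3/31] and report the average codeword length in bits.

Huffman tree construction:
Combine smallest probabilities repeatedly
Resulting codes:
  A: 10 (length 2)
  B: 11 (length 2)
  C: 011 (length 3)
  D: 00 (length 2)
  E: 010 (length 3)
Average length = Σ p(s) × length(s) = 2.2581 bits


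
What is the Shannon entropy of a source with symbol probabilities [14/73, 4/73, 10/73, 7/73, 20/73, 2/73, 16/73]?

H(X) = -Σ p(x) log₂ p(x)
  -14/73 × log₂(14/73) = 0.4569
  -4/73 × log₂(4/73) = 0.2296
  -10/73 × log₂(10/73) = 0.3929
  -7/73 × log₂(7/73) = 0.3243
  -20/73 × log₂(20/73) = 0.5118
  -2/73 × log₂(2/73) = 0.1422
  -16/73 × log₂(16/73) = 0.4800
H(X) = 2.5376 bits


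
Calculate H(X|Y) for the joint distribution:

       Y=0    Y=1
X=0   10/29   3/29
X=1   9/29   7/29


H(X|Y) = Σ_y p(y) H(X|Y=y)
  p(Y=0) = 19/29, H(X|Y=0) = 0.9980
  p(Y=1) = 10/29, H(X|Y=1) = 0.8813
H(X|Y) = 0.6552×0.9980 + 0.3448×0.8813 = 0.9578 bits


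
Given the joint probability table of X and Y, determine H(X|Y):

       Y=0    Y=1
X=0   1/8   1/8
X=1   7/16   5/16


H(X|Y) = Σ_y p(y) H(X|Y=y)
  p(Y=0) = 9/16, H(X|Y=0) = 0.7642
  p(Y=1) = 7/16, H(X|Y=1) = 0.8631
H(X|Y) = 0.5625×0.7642 + 0.4375×0.8631 = 0.8075 bits


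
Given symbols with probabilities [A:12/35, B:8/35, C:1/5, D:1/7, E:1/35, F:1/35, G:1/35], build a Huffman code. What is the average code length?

Huffman tree construction:
Combine smallest probabilities repeatedly
Resulting codes:
  A: 11 (length 2)
  B: 01 (length 2)
  C: 00 (length 2)
  D: 101 (length 3)
  E: 10010 (length 5)
  F: 10011 (length 5)
  G: 1000 (length 4)
Average length = Σ p(s) × length(s) = 2.3714 bits


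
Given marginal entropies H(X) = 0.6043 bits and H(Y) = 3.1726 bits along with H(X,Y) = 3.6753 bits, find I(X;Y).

I(X;Y) = H(X) + H(Y) - H(X,Y)
I(X;Y) = 0.6043 + 3.1726 - 3.6753 = 0.1016 bits


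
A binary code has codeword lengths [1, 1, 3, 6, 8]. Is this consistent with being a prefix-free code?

Kraft inequality: Σ 2^(-l_i) ≤ 1 for prefix-free code
Calculating: 2^(-1) + 2^(-1) + 2^(-3) + 2^(-6) + 2^(-8)
= 0.5 + 0.5 + 0.125 + 0.015625 + 0.00390625
= 1.1445
Since 1.1445 > 1, prefix-free code does not exist


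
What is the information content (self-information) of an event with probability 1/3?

Information content I(x) = -log₂(p(x))
I = -log₂(1/3) = -log₂(0.3333)
I = 1.5850 bits


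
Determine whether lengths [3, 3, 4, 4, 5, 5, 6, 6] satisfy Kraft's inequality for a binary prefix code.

Kraft inequality: Σ 2^(-l_i) ≤ 1 for prefix-free code
Calculating: 2^(-3) + 2^(-3) + 2^(-4) + 2^(-4) + 2^(-5) + 2^(-5) + 2^(-6) + 2^(-6)
= 0.125 + 0.125 + 0.0625 + 0.0625 + 0.03125 + 0.03125 + 0.015625 + 0.015625
= 0.4688
Since 0.4688 ≤ 1, prefix-free code exists


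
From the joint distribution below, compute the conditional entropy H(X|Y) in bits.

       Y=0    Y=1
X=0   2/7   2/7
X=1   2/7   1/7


H(X|Y) = Σ_y p(y) H(X|Y=y)
  p(Y=0) = 4/7, H(X|Y=0) = 1.0000
  p(Y=1) = 3/7, H(X|Y=1) = 0.9183
H(X|Y) = 0.5714×1.0000 + 0.4286×0.9183 = 0.9650 bits


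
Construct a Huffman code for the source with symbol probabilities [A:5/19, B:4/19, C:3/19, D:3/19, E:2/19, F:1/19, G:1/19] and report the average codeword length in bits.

Huffman tree construction:
Combine smallest probabilities repeatedly
Resulting codes:
  A: 10 (length 2)
  B: 00 (length 2)
  C: 110 (length 3)
  D: 111 (length 3)
  E: 010 (length 3)
  F: 0110 (length 4)
  G: 0111 (length 4)
Average length = Σ p(s) × length(s) = 2.6316 bits


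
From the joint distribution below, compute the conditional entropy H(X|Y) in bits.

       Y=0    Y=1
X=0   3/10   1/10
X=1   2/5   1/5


H(X|Y) = Σ_y p(y) H(X|Y=y)
  p(Y=0) = 7/10, H(X|Y=0) = 0.9852
  p(Y=1) = 3/10, H(X|Y=1) = 0.9183
H(X|Y) = 0.7000×0.9852 + 0.3000×0.9183 = 0.9651 bits


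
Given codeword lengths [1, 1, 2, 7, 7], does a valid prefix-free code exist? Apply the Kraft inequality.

Kraft inequality: Σ 2^(-l_i) ≤ 1 for prefix-free code
Calculating: 2^(-1) + 2^(-1) + 2^(-2) + 2^(-7) + 2^(-7)
= 0.5 + 0.5 + 0.25 + 0.0078125 + 0.0078125
= 1.2656
Since 1.2656 > 1, prefix-free code does not exist


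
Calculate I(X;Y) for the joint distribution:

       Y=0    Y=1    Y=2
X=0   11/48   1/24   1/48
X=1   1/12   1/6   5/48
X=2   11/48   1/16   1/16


H(X) = 1.5792, H(Y) = 1.4423, H(X,Y) = 2.8511
I(X;Y) = H(X) + H(Y) - H(X,Y) = 0.1705 bits


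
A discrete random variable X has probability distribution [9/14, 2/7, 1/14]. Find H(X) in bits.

H(X) = -Σ p(x) log₂ p(x)
  -9/14 × log₂(9/14) = 0.4098
  -2/7 × log₂(2/7) = 0.5164
  -1/14 × log₂(1/14) = 0.2720
H(X) = 1.1981 bits


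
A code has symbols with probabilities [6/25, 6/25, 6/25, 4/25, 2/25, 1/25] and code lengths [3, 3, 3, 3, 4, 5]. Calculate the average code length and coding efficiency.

Average length L = Σ p_i × l_i = 3.1600 bits
Entropy H = 2.3827 bits
Efficiency η = H/L × 100% = 75.40%


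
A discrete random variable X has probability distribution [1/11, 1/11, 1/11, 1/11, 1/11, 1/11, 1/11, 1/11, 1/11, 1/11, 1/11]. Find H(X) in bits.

H(X) = -Σ p(x) log₂ p(x)
  -1/11 × log₂(1/11) = 0.3145
  -1/11 × log₂(1/11) = 0.3145
  -1/11 × log₂(1/11) = 0.3145
  -1/11 × log₂(1/11) = 0.3145
  -1/11 × log₂(1/11) = 0.3145
  -1/11 × log₂(1/11) = 0.3145
  -1/11 × log₂(1/11) = 0.3145
  -1/11 × log₂(1/11) = 0.3145
  -1/11 × log₂(1/11) = 0.3145
  -1/11 × log₂(1/11) = 0.3145
  -1/11 × log₂(1/11) = 0.3145
H(X) = 3.4594 bits


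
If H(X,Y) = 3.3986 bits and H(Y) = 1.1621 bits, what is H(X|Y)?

Chain rule: H(X,Y) = H(X|Y) + H(Y)
H(X|Y) = H(X,Y) - H(Y) = 3.3986 - 1.1621 = 2.2365 bits


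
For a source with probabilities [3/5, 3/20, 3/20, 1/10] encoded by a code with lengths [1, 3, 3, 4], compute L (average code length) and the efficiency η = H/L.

Average length L = Σ p_i × l_i = 1.9000 bits
Entropy H = 1.5955 bits
Efficiency η = H/L × 100% = 83.97%


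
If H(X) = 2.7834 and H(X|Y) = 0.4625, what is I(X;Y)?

I(X;Y) = H(X) - H(X|Y)
I(X;Y) = 2.7834 - 0.4625 = 2.3209 bits


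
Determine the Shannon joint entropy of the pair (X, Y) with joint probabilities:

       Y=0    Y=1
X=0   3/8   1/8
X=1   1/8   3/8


H(X,Y) = -Σ p(x,y) log₂ p(x,y)
  p(0,0)=3/8: -0.3750 × log₂(0.3750) = 0.5306
  p(0,1)=1/8: -0.1250 × log₂(0.1250) = 0.3750
  p(1,0)=1/8: -0.1250 × log₂(0.1250) = 0.3750
  p(1,1)=3/8: -0.3750 × log₂(0.3750) = 0.5306
H(X,Y) = 1.8113 bits


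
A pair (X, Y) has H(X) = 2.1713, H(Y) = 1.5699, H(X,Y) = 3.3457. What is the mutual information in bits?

I(X;Y) = H(X) + H(Y) - H(X,Y)
I(X;Y) = 2.1713 + 1.5699 - 3.3457 = 0.3955 bits


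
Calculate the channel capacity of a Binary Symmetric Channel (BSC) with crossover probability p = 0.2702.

For BSC with error probability p:
C = 1 - H(p) where H(p) is binary entropy
H(0.2702) = -0.2702 × log₂(0.2702) - 0.7298 × log₂(0.7298)
H(p) = 0.8418
C = 1 - 0.8418 = 0.1582 bits/use


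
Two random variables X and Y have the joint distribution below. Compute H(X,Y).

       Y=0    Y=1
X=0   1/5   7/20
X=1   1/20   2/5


H(X,Y) = -Σ p(x,y) log₂ p(x,y)
  p(0,0)=1/5: -0.2000 × log₂(0.2000) = 0.4644
  p(0,1)=7/20: -0.3500 × log₂(0.3500) = 0.5301
  p(1,0)=1/20: -0.0500 × log₂(0.0500) = 0.2161
  p(1,1)=2/5: -0.4000 × log₂(0.4000) = 0.5288
H(X,Y) = 1.7394 bits


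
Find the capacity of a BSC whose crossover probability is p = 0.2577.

For BSC with error probability p:
C = 1 - H(p) where H(p) is binary entropy
H(0.2577) = -0.2577 × log₂(0.2577) - 0.7423 × log₂(0.7423)
H(p) = 0.8233
C = 1 - 0.8233 = 0.1767 bits/use


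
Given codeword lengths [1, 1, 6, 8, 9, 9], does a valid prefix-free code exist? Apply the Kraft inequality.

Kraft inequality: Σ 2^(-l_i) ≤ 1 for prefix-free code
Calculating: 2^(-1) + 2^(-1) + 2^(-6) + 2^(-8) + 2^(-9) + 2^(-9)
= 0.5 + 0.5 + 0.015625 + 0.00390625 + 0.001953125 + 0.001953125
= 1.0234
Since 1.0234 > 1, prefix-free code does not exist


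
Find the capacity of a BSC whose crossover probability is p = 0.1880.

For BSC with error probability p:
C = 1 - H(p) where H(p) is binary entropy
H(0.1880) = -0.1880 × log₂(0.1880) - 0.8120 × log₂(0.8120)
H(p) = 0.6973
C = 1 - 0.6973 = 0.3027 bits/use


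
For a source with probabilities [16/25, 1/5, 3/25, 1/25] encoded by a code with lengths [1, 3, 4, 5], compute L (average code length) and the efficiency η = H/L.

Average length L = Σ p_i × l_i = 1.9200 bits
Entropy H = 1.4293 bits
Efficiency η = H/L × 100% = 74.44%


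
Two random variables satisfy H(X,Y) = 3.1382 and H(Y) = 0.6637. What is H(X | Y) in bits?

Chain rule: H(X,Y) = H(X|Y) + H(Y)
H(X|Y) = H(X,Y) - H(Y) = 3.1382 - 0.6637 = 2.4745 bits


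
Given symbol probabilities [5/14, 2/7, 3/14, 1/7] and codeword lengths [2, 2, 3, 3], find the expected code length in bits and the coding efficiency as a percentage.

Average length L = Σ p_i × l_i = 2.3571 bits
Entropy H = 1.9242 bits
Efficiency η = H/L × 100% = 81.63%


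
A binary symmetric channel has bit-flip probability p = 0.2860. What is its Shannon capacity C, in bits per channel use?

For BSC with error probability p:
C = 1 - H(p) where H(p) is binary entropy
H(0.2860) = -0.2860 × log₂(0.2860) - 0.7140 × log₂(0.7140)
H(p) = 0.8635
C = 1 - 0.8635 = 0.1365 bits/use


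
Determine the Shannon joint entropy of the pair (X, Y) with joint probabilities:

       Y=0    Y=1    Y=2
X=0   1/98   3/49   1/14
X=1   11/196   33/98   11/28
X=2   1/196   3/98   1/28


H(X,Y) = -Σ p(x,y) log₂ p(x,y)
  p(0,0)=1/98: -0.0102 × log₂(0.0102) = 0.0675
  p(0,1)=3/49: -0.0612 × log₂(0.0612) = 0.2467
  p(0,2)=1/14: -0.0714 × log₂(0.0714) = 0.2720
  p(1,0)=11/196: -0.0561 × log₂(0.0561) = 0.2332
  p(1,1)=33/98: -0.3367 × log₂(0.3367) = 0.5288
  p(1,2)=11/28: -0.3929 × log₂(0.3929) = 0.5295
  p(2,0)=1/196: -0.0051 × log₂(0.0051) = 0.0389
  p(2,1)=3/98: -0.0306 × log₂(0.0306) = 0.1540
  p(2,2)=1/28: -0.0357 × log₂(0.0357) = 0.1717
H(X,Y) = 2.2422 bits


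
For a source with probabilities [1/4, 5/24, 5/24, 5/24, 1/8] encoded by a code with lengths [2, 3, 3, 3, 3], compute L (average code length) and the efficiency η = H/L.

Average length L = Σ p_i × l_i = 2.7500 bits
Entropy H = 2.2894 bits
Efficiency η = H/L × 100% = 83.25%


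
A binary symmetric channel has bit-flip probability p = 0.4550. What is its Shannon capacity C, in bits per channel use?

For BSC with error probability p:
C = 1 - H(p) where H(p) is binary entropy
H(0.4550) = -0.4550 × log₂(0.4550) - 0.5450 × log₂(0.5450)
H(p) = 0.9941
C = 1 - 0.9941 = 0.0059 bits/use


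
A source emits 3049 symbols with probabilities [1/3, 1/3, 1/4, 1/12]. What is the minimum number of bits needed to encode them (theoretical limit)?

Entropy H = 1.8554 bits/symbol
Minimum bits = H × n = 1.8554 × 3049
= 5657.08 bits


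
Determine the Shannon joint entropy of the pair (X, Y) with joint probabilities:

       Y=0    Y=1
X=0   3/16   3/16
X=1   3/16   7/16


H(X,Y) = -Σ p(x,y) log₂ p(x,y)
  p(0,0)=3/16: -0.1875 × log₂(0.1875) = 0.4528
  p(0,1)=3/16: -0.1875 × log₂(0.1875) = 0.4528
  p(1,0)=3/16: -0.1875 × log₂(0.1875) = 0.4528
  p(1,1)=7/16: -0.4375 × log₂(0.4375) = 0.5218
H(X,Y) = 1.8802 bits


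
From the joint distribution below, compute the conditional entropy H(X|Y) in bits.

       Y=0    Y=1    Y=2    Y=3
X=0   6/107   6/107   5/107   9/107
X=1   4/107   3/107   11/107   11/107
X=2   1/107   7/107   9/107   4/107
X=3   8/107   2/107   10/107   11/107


H(X|Y) = Σ_y p(y) H(X|Y=y)
  p(Y=0) = 19/107, H(X|Y=0) = 1.7474
  p(Y=1) = 18/107, H(X|Y=1) = 1.8413
  p(Y=2) = 35/107, H(X|Y=2) = 1.9461
  p(Y=3) = 35/107, H(X|Y=3) = 1.9111
H(X|Y) = 0.1776×1.7474 + 0.1682×1.8413 + 0.3271×1.9461 + 0.3271×1.9111 = 1.8817 bits


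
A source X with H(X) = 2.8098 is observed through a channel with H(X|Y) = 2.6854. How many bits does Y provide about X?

I(X;Y) = H(X) - H(X|Y)
I(X;Y) = 2.8098 - 2.6854 = 0.1244 bits


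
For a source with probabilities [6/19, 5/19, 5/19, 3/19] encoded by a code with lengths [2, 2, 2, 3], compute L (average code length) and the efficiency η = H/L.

Average length L = Σ p_i × l_i = 2.1579 bits
Entropy H = 1.9593 bits
Efficiency η = H/L × 100% = 90.80%


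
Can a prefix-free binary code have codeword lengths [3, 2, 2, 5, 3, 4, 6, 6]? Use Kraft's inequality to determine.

Kraft inequality: Σ 2^(-l_i) ≤ 1 for prefix-free code
Calculating: 2^(-3) + 2^(-2) + 2^(-2) + 2^(-5) + 2^(-3) + 2^(-4) + 2^(-6) + 2^(-6)
= 0.125 + 0.25 + 0.25 + 0.03125 + 0.125 + 0.0625 + 0.015625 + 0.015625
= 0.8750
Since 0.8750 ≤ 1, prefix-free code exists


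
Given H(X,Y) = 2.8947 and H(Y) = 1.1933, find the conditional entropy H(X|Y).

Chain rule: H(X,Y) = H(X|Y) + H(Y)
H(X|Y) = H(X,Y) - H(Y) = 2.8947 - 1.1933 = 1.7014 bits


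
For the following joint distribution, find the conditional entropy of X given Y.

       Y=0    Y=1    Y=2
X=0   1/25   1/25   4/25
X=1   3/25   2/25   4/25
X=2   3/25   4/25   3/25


H(X|Y) = Σ_y p(y) H(X|Y=y)
  p(Y=0) = 7/25, H(X|Y=0) = 1.4488
  p(Y=1) = 7/25, H(X|Y=1) = 1.3788
  p(Y=2) = 11/25, H(X|Y=2) = 1.5726
H(X|Y) = 0.2800×1.4488 + 0.2800×1.3788 + 0.4400×1.5726 = 1.4837 bits


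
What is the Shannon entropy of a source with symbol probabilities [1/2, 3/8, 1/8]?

H(X) = -Σ p(x) log₂ p(x)
  -1/2 × log₂(1/2) = 0.5000
  -3/8 × log₂(3/8) = 0.5306
  -1/8 × log₂(1/8) = 0.3750
H(X) = 1.4056 bits


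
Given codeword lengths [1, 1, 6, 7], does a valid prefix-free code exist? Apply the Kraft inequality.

Kraft inequality: Σ 2^(-l_i) ≤ 1 for prefix-free code
Calculating: 2^(-1) + 2^(-1) + 2^(-6) + 2^(-7)
= 0.5 + 0.5 + 0.015625 + 0.0078125
= 1.0234
Since 1.0234 > 1, prefix-free code does not exist


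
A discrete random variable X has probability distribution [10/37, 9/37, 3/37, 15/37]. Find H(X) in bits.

H(X) = -Σ p(x) log₂ p(x)
  -10/37 × log₂(10/37) = 0.5101
  -9/37 × log₂(9/37) = 0.4961
  -3/37 × log₂(3/37) = 0.2939
  -15/37 × log₂(15/37) = 0.5281
H(X) = 1.8282 bits


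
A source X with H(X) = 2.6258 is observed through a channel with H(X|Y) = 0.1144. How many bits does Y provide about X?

I(X;Y) = H(X) - H(X|Y)
I(X;Y) = 2.6258 - 0.1144 = 2.5114 bits


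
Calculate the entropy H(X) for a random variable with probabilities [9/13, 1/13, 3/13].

H(X) = -Σ p(x) log₂ p(x)
  -9/13 × log₂(9/13) = 0.3673
  -1/13 × log₂(1/13) = 0.2846
  -3/13 × log₂(3/13) = 0.4882
H(X) = 1.1401 bits


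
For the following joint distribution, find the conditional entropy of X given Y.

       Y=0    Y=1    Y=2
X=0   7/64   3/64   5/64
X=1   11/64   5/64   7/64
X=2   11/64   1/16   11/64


H(X|Y) = Σ_y p(y) H(X|Y=y)
  p(Y=0) = 29/64, H(X|Y=0) = 1.5559
  p(Y=1) = 3/16, H(X|Y=1) = 1.5546
  p(Y=2) = 23/64, H(X|Y=2) = 1.5099
H(X|Y) = 0.4531×1.5559 + 0.1875×1.5546 + 0.3594×1.5099 = 1.5391 bits


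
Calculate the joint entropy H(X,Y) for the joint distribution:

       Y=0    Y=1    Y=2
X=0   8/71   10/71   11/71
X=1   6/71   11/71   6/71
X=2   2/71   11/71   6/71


H(X,Y) = -Σ p(x,y) log₂ p(x,y)
  p(0,0)=8/71: -0.1127 × log₂(0.1127) = 0.3549
  p(0,1)=10/71: -0.1408 × log₂(0.1408) = 0.3983
  p(0,2)=11/71: -0.1549 × log₂(0.1549) = 0.4168
  p(1,0)=6/71: -0.0845 × log₂(0.0845) = 0.3012
  p(1,1)=11/71: -0.1549 × log₂(0.1549) = 0.4168
  p(1,2)=6/71: -0.0845 × log₂(0.0845) = 0.3012
  p(2,0)=2/71: -0.0282 × log₂(0.0282) = 0.1451
  p(2,1)=11/71: -0.1549 × log₂(0.1549) = 0.4168
  p(2,2)=6/71: -0.0845 × log₂(0.0845) = 0.3012
H(X,Y) = 3.0524 bits


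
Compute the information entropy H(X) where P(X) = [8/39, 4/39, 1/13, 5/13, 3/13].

H(X) = -Σ p(x) log₂ p(x)
  -8/39 × log₂(8/39) = 0.4688
  -4/39 × log₂(4/39) = 0.3370
  -1/13 × log₂(1/13) = 0.2846
  -5/13 × log₂(5/13) = 0.5302
  -3/13 × log₂(3/13) = 0.4882
H(X) = 2.1088 bits


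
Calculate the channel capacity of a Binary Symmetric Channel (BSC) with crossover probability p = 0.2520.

For BSC with error probability p:
C = 1 - H(p) where H(p) is binary entropy
H(0.2520) = -0.2520 × log₂(0.2520) - 0.7480 × log₂(0.7480)
H(p) = 0.8144
C = 1 - 0.8144 = 0.1856 bits/use


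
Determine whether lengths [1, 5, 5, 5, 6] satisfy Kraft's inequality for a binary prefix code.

Kraft inequality: Σ 2^(-l_i) ≤ 1 for prefix-free code
Calculating: 2^(-1) + 2^(-5) + 2^(-5) + 2^(-5) + 2^(-6)
= 0.5 + 0.03125 + 0.03125 + 0.03125 + 0.015625
= 0.6094
Since 0.6094 ≤ 1, prefix-free code exists


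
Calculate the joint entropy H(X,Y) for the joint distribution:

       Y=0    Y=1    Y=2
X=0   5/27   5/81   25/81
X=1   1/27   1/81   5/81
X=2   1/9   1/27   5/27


H(X,Y) = -Σ p(x,y) log₂ p(x,y)
  p(0,0)=5/27: -0.1852 × log₂(0.1852) = 0.4505
  p(0,1)=5/81: -0.0617 × log₂(0.0617) = 0.2480
  p(0,2)=25/81: -0.3086 × log₂(0.3086) = 0.5235
  p(1,0)=1/27: -0.0370 × log₂(0.0370) = 0.1761
  p(1,1)=1/81: -0.0123 × log₂(0.0123) = 0.0783
  p(1,2)=5/81: -0.0617 × log₂(0.0617) = 0.2480
  p(2,0)=1/9: -0.1111 × log₂(0.1111) = 0.3522
  p(2,1)=1/27: -0.0370 × log₂(0.0370) = 0.1761
  p(2,2)=5/27: -0.1852 × log₂(0.1852) = 0.4505
H(X,Y) = 2.7033 bits


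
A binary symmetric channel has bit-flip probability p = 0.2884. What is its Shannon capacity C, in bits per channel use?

For BSC with error probability p:
C = 1 - H(p) where H(p) is binary entropy
H(0.2884) = -0.2884 × log₂(0.2884) - 0.7116 × log₂(0.7116)
H(p) = 0.8666
C = 1 - 0.8666 = 0.1334 bits/use


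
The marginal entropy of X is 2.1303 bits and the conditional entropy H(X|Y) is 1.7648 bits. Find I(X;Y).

I(X;Y) = H(X) - H(X|Y)
I(X;Y) = 2.1303 - 1.7648 = 0.3655 bits


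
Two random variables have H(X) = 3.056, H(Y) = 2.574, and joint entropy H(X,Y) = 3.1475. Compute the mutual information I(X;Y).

I(X;Y) = H(X) + H(Y) - H(X,Y)
I(X;Y) = 3.056 + 2.574 - 3.1475 = 2.4825 bits


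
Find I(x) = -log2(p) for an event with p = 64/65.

Information content I(x) = -log₂(p(x))
I = -log₂(64/65) = -log₂(0.9846)
I = 0.0224 bits


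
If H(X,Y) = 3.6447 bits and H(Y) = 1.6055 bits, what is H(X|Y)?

Chain rule: H(X,Y) = H(X|Y) + H(Y)
H(X|Y) = H(X,Y) - H(Y) = 3.6447 - 1.6055 = 2.0392 bits


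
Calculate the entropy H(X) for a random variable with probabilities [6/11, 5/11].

H(X) = -Σ p(x) log₂ p(x)
  -6/11 × log₂(6/11) = 0.4770
  -5/11 × log₂(5/11) = 0.5170
H(X) = 0.9940 bits


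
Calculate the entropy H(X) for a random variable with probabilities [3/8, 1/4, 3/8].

H(X) = -Σ p(x) log₂ p(x)
  -3/8 × log₂(3/8) = 0.5306
  -1/4 × log₂(1/4) = 0.5000
  -3/8 × log₂(3/8) = 0.5306
H(X) = 1.5613 bits


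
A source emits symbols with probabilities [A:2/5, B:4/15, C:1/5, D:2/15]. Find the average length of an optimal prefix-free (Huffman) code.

Huffman tree construction:
Combine smallest probabilities repeatedly
Resulting codes:
  A: 0 (length 1)
  B: 10 (length 2)
  C: 111 (length 3)
  D: 110 (length 3)
Average length = Σ p(s) × length(s) = 1.9333 bits


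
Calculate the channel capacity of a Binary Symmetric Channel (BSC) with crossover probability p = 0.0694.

For BSC with error probability p:
C = 1 - H(p) where H(p) is binary entropy
H(0.0694) = -0.0694 × log₂(0.0694) - 0.9306 × log₂(0.9306)
H(p) = 0.3637
C = 1 - 0.3637 = 0.6363 bits/use


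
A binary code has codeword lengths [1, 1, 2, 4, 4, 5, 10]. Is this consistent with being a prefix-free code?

Kraft inequality: Σ 2^(-l_i) ≤ 1 for prefix-free code
Calculating: 2^(-1) + 2^(-1) + 2^(-2) + 2^(-4) + 2^(-4) + 2^(-5) + 2^(-10)
= 0.5 + 0.5 + 0.25 + 0.0625 + 0.0625 + 0.03125 + 0.0009765625
= 1.4072
Since 1.4072 > 1, prefix-free code does not exist


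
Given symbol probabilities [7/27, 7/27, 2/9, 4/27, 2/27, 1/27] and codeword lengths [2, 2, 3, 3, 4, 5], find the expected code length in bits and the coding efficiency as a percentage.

Average length L = Σ p_i × l_i = 2.6296 bits
Entropy H = 2.3544 bits
Efficiency η = H/L × 100% = 89.53%


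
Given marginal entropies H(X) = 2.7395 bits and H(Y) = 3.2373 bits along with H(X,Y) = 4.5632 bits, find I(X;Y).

I(X;Y) = H(X) + H(Y) - H(X,Y)
I(X;Y) = 2.7395 + 3.2373 - 4.5632 = 1.4136 bits


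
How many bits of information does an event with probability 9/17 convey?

Information content I(x) = -log₂(p(x))
I = -log₂(9/17) = -log₂(0.5294)
I = 0.9175 bits


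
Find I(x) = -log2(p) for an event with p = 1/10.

Information content I(x) = -log₂(p(x))
I = -log₂(1/10) = -log₂(0.1000)
I = 3.3219 bits


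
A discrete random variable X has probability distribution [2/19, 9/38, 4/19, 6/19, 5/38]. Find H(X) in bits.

H(X) = -Σ p(x) log₂ p(x)
  -2/19 × log₂(2/19) = 0.3419
  -9/38 × log₂(9/38) = 0.4922
  -4/19 × log₂(4/19) = 0.4732
  -6/19 × log₂(6/19) = 0.5251
  -5/38 × log₂(5/38) = 0.3850
H(X) = 2.2174 bits


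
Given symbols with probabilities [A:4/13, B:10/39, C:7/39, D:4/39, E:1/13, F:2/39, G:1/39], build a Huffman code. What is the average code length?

Huffman tree construction:
Combine smallest probabilities repeatedly
Resulting codes:
  A: 11 (length 2)
  B: 01 (length 2)
  C: 00 (length 2)
  D: 100 (length 3)
  E: 1010 (length 4)
  F: 10111 (length 5)
  G: 10110 (length 5)
Average length = Σ p(s) × length(s) = 2.4872 bits


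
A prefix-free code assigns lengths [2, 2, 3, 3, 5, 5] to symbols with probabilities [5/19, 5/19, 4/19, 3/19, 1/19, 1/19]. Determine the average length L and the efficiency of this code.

Average length L = Σ p_i × l_i = 2.6842 bits
Entropy H = 2.3546 bits
Efficiency η = H/L × 100% = 87.72%


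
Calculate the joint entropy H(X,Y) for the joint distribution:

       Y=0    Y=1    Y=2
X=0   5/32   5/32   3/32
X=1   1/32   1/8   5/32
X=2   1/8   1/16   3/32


H(X,Y) = -Σ p(x,y) log₂ p(x,y)
  p(0,0)=5/32: -0.1562 × log₂(0.1562) = 0.4184
  p(0,1)=5/32: -0.1562 × log₂(0.1562) = 0.4184
  p(0,2)=3/32: -0.0938 × log₂(0.0938) = 0.3202
  p(1,0)=1/32: -0.0312 × log₂(0.0312) = 0.1562
  p(1,1)=1/8: -0.1250 × log₂(0.1250) = 0.3750
  p(1,2)=5/32: -0.1562 × log₂(0.1562) = 0.4184
  p(2,0)=1/8: -0.1250 × log₂(0.1250) = 0.3750
  p(2,1)=1/16: -0.0625 × log₂(0.0625) = 0.2500
  p(2,2)=3/32: -0.0938 × log₂(0.0938) = 0.3202
H(X,Y) = 3.0519 bits


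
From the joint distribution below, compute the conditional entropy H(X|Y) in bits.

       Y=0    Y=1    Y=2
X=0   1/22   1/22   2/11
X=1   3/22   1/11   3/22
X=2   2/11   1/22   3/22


H(X|Y) = Σ_y p(y) H(X|Y=y)
  p(Y=0) = 4/11, H(X|Y=0) = 1.4056
  p(Y=1) = 2/11, H(X|Y=1) = 1.5000
  p(Y=2) = 5/11, H(X|Y=2) = 1.5710
H(X|Y) = 0.3636×1.4056 + 0.1818×1.5000 + 0.4545×1.5710 = 1.4979 bits


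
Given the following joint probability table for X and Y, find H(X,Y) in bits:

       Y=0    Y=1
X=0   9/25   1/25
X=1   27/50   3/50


H(X,Y) = -Σ p(x,y) log₂ p(x,y)
  p(0,0)=9/25: -0.3600 × log₂(0.3600) = 0.5306
  p(0,1)=1/25: -0.0400 × log₂(0.0400) = 0.1858
  p(1,0)=27/50: -0.5400 × log₂(0.5400) = 0.4800
  p(1,1)=3/50: -0.0600 × log₂(0.0600) = 0.2435
H(X,Y) = 1.4399 bits


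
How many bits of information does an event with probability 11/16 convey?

Information content I(x) = -log₂(p(x))
I = -log₂(11/16) = -log₂(0.6875)
I = 0.5406 bits


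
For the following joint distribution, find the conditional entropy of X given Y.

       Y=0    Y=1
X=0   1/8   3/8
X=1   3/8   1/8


H(X|Y) = Σ_y p(y) H(X|Y=y)
  p(Y=0) = 1/2, H(X|Y=0) = 0.8113
  p(Y=1) = 1/2, H(X|Y=1) = 0.8113
H(X|Y) = 0.5000×0.8113 + 0.5000×0.8113 = 0.8113 bits


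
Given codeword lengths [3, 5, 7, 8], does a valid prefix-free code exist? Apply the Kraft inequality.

Kraft inequality: Σ 2^(-l_i) ≤ 1 for prefix-free code
Calculating: 2^(-3) + 2^(-5) + 2^(-7) + 2^(-8)
= 0.125 + 0.03125 + 0.0078125 + 0.00390625
= 0.1680
Since 0.1680 ≤ 1, prefix-free code exists


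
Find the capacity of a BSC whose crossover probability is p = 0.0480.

For BSC with error probability p:
C = 1 - H(p) where H(p) is binary entropy
H(0.0480) = -0.0480 × log₂(0.0480) - 0.9520 × log₂(0.9520)
H(p) = 0.2778
C = 1 - 0.2778 = 0.7222 bits/use


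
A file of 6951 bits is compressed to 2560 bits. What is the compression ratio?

Compression ratio = Original / Compressed
= 6951 / 2560 = 2.72:1


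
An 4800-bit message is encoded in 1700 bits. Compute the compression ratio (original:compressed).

Compression ratio = Original / Compressed
= 4800 / 1700 = 2.82:1


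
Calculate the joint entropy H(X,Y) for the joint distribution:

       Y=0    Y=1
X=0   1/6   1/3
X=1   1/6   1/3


H(X,Y) = -Σ p(x,y) log₂ p(x,y)
  p(0,0)=1/6: -0.1667 × log₂(0.1667) = 0.4308
  p(0,1)=1/3: -0.3333 × log₂(0.3333) = 0.5283
  p(1,0)=1/6: -0.1667 × log₂(0.1667) = 0.4308
  p(1,1)=1/3: -0.3333 × log₂(0.3333) = 0.5283
H(X,Y) = 1.9183 bits


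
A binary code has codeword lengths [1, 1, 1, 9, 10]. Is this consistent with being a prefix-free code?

Kraft inequality: Σ 2^(-l_i) ≤ 1 for prefix-free code
Calculating: 2^(-1) + 2^(-1) + 2^(-1) + 2^(-9) + 2^(-10)
= 0.5 + 0.5 + 0.5 + 0.001953125 + 0.0009765625
= 1.5029
Since 1.5029 > 1, prefix-free code does not exist


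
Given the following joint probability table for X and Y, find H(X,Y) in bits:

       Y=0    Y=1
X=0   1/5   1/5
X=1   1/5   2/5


H(X,Y) = -Σ p(x,y) log₂ p(x,y)
  p(0,0)=1/5: -0.2000 × log₂(0.2000) = 0.4644
  p(0,1)=1/5: -0.2000 × log₂(0.2000) = 0.4644
  p(1,0)=1/5: -0.2000 × log₂(0.2000) = 0.4644
  p(1,1)=2/5: -0.4000 × log₂(0.4000) = 0.5288
H(X,Y) = 1.9219 bits


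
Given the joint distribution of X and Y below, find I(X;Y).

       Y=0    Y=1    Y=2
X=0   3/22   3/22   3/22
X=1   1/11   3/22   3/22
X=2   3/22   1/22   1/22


H(X) = 1.5440, H(Y) = 1.5820, H(X,Y) = 3.0717
I(X;Y) = H(X) + H(Y) - H(X,Y) = 0.0543 bits


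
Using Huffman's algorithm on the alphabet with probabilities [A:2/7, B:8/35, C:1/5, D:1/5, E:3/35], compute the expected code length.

Huffman tree construction:
Combine smallest probabilities repeatedly
Resulting codes:
  A: 10 (length 2)
  B: 01 (length 2)
  C: 111 (length 3)
  D: 00 (length 2)
  E: 110 (length 3)
Average length = Σ p(s) × length(s) = 2.2857 bits


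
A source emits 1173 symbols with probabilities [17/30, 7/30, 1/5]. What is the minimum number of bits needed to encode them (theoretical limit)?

Entropy H = 1.4186 bits/symbol
Minimum bits = H × n = 1.4186 × 1173
= 1664.04 bits


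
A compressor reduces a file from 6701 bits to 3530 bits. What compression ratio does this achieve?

Compression ratio = Original / Compressed
= 6701 / 3530 = 1.90:1


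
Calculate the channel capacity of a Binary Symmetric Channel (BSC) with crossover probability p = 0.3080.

For BSC with error probability p:
C = 1 - H(p) where H(p) is binary entropy
H(0.3080) = -0.3080 × log₂(0.3080) - 0.6920 × log₂(0.6920)
H(p) = 0.8909
C = 1 - 0.8909 = 0.1091 bits/use


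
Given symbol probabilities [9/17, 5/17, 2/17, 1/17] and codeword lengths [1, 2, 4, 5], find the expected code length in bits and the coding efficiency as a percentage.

Average length L = Σ p_i × l_i = 1.8824 bits
Entropy H = 1.6087 bits
Efficiency η = H/L × 100% = 85.46%


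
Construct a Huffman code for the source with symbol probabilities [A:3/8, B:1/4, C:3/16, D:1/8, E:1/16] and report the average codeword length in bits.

Huffman tree construction:
Combine smallest probabilities repeatedly
Resulting codes:
  A: 11 (length 2)
  B: 10 (length 2)
  C: 00 (length 2)
  D: 011 (length 3)
  E: 010 (length 3)
Average length = Σ p(s) × length(s) = 2.1875 bits


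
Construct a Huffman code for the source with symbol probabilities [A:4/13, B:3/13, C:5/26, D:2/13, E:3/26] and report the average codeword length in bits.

Huffman tree construction:
Combine smallest probabilities repeatedly
Resulting codes:
  A: 11 (length 2)
  B: 01 (length 2)
  C: 00 (length 2)
  D: 101 (length 3)
  E: 100 (length 3)
Average length = Σ p(s) × length(s) = 2.2692 bits


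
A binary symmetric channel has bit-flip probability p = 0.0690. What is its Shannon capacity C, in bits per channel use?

For BSC with error probability p:
C = 1 - H(p) where H(p) is binary entropy
H(0.0690) = -0.0690 × log₂(0.0690) - 0.9310 × log₂(0.9310)
H(p) = 0.3622
C = 1 - 0.3622 = 0.6378 bits/use


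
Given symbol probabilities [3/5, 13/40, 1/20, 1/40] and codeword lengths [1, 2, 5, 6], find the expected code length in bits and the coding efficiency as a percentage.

Average length L = Σ p_i × l_i = 1.6500 bits
Entropy H = 1.3183 bits
Efficiency η = H/L × 100% = 79.90%


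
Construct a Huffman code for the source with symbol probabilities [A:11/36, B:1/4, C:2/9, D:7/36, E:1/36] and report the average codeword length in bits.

Huffman tree construction:
Combine smallest probabilities repeatedly
Resulting codes:
  A: 11 (length 2)
  B: 10 (length 2)
  C: 00 (length 2)
  D: 011 (length 3)
  E: 010 (length 3)
Average length = Σ p(s) × length(s) = 2.2222 bits


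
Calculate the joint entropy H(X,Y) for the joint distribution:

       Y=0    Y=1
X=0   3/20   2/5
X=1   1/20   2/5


H(X,Y) = -Σ p(x,y) log₂ p(x,y)
  p(0,0)=3/20: -0.1500 × log₂(0.1500) = 0.4105
  p(0,1)=2/5: -0.4000 × log₂(0.4000) = 0.5288
  p(1,0)=1/20: -0.0500 × log₂(0.0500) = 0.2161
  p(1,1)=2/5: -0.4000 × log₂(0.4000) = 0.5288
H(X,Y) = 1.6842 bits


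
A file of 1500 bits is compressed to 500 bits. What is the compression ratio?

Compression ratio = Original / Compressed
= 1500 / 500 = 3.00:1


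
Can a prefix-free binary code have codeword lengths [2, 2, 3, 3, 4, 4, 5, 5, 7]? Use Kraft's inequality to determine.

Kraft inequality: Σ 2^(-l_i) ≤ 1 for prefix-free code
Calculating: 2^(-2) + 2^(-2) + 2^(-3) + 2^(-3) + 2^(-4) + 2^(-4) + 2^(-5) + 2^(-5) + 2^(-7)
= 0.25 + 0.25 + 0.125 + 0.125 + 0.0625 + 0.0625 + 0.03125 + 0.03125 + 0.0078125
= 0.9453
Since 0.9453 ≤ 1, prefix-free code exists


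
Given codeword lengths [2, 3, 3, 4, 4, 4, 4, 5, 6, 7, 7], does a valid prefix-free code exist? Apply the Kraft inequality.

Kraft inequality: Σ 2^(-l_i) ≤ 1 for prefix-free code
Calculating: 2^(-2) + 2^(-3) + 2^(-3) + 2^(-4) + 2^(-4) + 2^(-4) + 2^(-4) + 2^(-5) + 2^(-6) + 2^(-7) + 2^(-7)
= 0.25 + 0.125 + 0.125 + 0.0625 + 0.0625 + 0.0625 + 0.0625 + 0.03125 + 0.015625 + 0.0078125 + 0.0078125
= 0.8125
Since 0.8125 ≤ 1, prefix-free code exists


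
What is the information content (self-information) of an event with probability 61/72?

Information content I(x) = -log₂(p(x))
I = -log₂(61/72) = -log₂(0.8472)
I = 0.2392 bits


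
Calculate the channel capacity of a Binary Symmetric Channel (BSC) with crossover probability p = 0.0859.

For BSC with error probability p:
C = 1 - H(p) where H(p) is binary entropy
H(0.0859) = -0.0859 × log₂(0.0859) - 0.9141 × log₂(0.9141)
H(p) = 0.4226
C = 1 - 0.4226 = 0.5774 bits/use


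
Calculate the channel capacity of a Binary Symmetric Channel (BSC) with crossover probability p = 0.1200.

For BSC with error probability p:
C = 1 - H(p) where H(p) is binary entropy
H(0.1200) = -0.1200 × log₂(0.1200) - 0.8800 × log₂(0.8800)
H(p) = 0.5294
C = 1 - 0.5294 = 0.4706 bits/use


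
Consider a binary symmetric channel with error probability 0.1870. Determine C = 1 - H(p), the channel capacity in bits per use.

For BSC with error probability p:
C = 1 - H(p) where H(p) is binary entropy
H(0.1870) = -0.1870 × log₂(0.1870) - 0.8130 × log₂(0.8130)
H(p) = 0.6952
C = 1 - 0.6952 = 0.3048 bits/use


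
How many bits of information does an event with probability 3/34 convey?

Information content I(x) = -log₂(p(x))
I = -log₂(3/34) = -log₂(0.0882)
I = 3.5025 bits


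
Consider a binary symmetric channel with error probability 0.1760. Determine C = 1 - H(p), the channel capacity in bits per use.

For BSC with error probability p:
C = 1 - H(p) where H(p) is binary entropy
H(0.1760) = -0.1760 × log₂(0.1760) - 0.8240 × log₂(0.8240)
H(p) = 0.6712
C = 1 - 0.6712 = 0.3288 bits/use


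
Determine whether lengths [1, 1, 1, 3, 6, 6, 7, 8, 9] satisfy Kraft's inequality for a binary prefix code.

Kraft inequality: Σ 2^(-l_i) ≤ 1 for prefix-free code
Calculating: 2^(-1) + 2^(-1) + 2^(-1) + 2^(-3) + 2^(-6) + 2^(-6) + 2^(-7) + 2^(-8) + 2^(-9)
= 0.5 + 0.5 + 0.5 + 0.125 + 0.015625 + 0.015625 + 0.0078125 + 0.00390625 + 0.001953125
= 1.6699
Since 1.6699 > 1, prefix-free code does not exist


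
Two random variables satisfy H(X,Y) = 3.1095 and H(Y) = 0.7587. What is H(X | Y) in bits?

Chain rule: H(X,Y) = H(X|Y) + H(Y)
H(X|Y) = H(X,Y) - H(Y) = 3.1095 - 0.7587 = 2.3508 bits


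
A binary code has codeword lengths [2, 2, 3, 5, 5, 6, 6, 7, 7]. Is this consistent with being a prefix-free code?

Kraft inequality: Σ 2^(-l_i) ≤ 1 for prefix-free code
Calculating: 2^(-2) + 2^(-2) + 2^(-3) + 2^(-5) + 2^(-5) + 2^(-6) + 2^(-6) + 2^(-7) + 2^(-7)
= 0.25 + 0.25 + 0.125 + 0.03125 + 0.03125 + 0.015625 + 0.015625 + 0.0078125 + 0.0078125
= 0.7344
Since 0.7344 ≤ 1, prefix-free code exists


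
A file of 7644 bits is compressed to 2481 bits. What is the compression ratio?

Compression ratio = Original / Compressed
= 7644 / 2481 = 3.08:1


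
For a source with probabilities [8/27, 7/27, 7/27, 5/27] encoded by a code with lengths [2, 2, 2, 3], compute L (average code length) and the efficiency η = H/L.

Average length L = Σ p_i × l_i = 2.1852 bits
Entropy H = 1.9803 bits
Efficiency η = H/L × 100% = 90.63%


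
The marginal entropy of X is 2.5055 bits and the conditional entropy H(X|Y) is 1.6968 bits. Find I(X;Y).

I(X;Y) = H(X) - H(X|Y)
I(X;Y) = 2.5055 - 1.6968 = 0.8087 bits


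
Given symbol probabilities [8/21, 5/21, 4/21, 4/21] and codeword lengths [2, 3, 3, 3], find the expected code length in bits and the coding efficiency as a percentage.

Average length L = Σ p_i × l_i = 2.6190 bits
Entropy H = 1.9347 bits
Efficiency η = H/L × 100% = 73.87%


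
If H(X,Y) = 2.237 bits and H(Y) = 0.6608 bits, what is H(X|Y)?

Chain rule: H(X,Y) = H(X|Y) + H(Y)
H(X|Y) = H(X,Y) - H(Y) = 2.237 - 0.6608 = 1.5762 bits


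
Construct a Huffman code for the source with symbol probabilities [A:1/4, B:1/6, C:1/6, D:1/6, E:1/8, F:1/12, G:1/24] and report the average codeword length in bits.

Huffman tree construction:
Combine smallest probabilities repeatedly
Resulting codes:
  A: 01 (length 2)
  B: 110 (length 3)
  C: 111 (length 3)
  D: 00 (length 2)
  E: 100 (length 3)
  F: 1011 (length 4)
  G: 1010 (length 4)
Average length = Σ p(s) × length(s) = 2.7083 bits


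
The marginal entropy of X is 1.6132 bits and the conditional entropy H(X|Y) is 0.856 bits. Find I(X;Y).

I(X;Y) = H(X) - H(X|Y)
I(X;Y) = 1.6132 - 0.856 = 0.7572 bits


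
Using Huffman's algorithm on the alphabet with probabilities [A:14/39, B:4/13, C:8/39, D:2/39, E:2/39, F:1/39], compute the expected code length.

Huffman tree construction:
Combine smallest probabilities repeatedly
Resulting codes:
  A: 0 (length 1)
  B: 10 (length 2)
  C: 111 (length 3)
  D: 11011 (length 5)
  E: 1100 (length 4)
  F: 11010 (length 5)
Average length = Σ p(s) × length(s) = 2.1795 bits


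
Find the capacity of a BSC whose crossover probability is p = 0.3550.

For BSC with error probability p:
C = 1 - H(p) where H(p) is binary entropy
H(0.3550) = -0.3550 × log₂(0.3550) - 0.6450 × log₂(0.6450)
H(p) = 0.9385
C = 1 - 0.9385 = 0.0615 bits/use
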